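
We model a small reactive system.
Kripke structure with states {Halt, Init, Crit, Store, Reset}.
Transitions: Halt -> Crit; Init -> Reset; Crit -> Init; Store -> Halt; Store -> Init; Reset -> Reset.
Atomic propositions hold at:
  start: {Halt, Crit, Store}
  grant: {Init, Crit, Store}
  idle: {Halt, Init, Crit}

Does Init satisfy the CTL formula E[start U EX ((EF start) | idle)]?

EF start: least fixpoint, start Z0 = {Halt, Crit, Store}, add states with some successor in Z. Already a fixed point.
Sat(EF start) = {Halt, Crit, Store}
Sat((EF start) | idle) = {Halt, Init, Crit, Store}
Sat(EX ((EF start) | idle)) = {s : some successor in {Halt, Init, Crit, Store}} = {Halt, Crit, Store}
E[start U EX ((EF start) | idle)]: least fixpoint, start Z0 = Sat(EX ((EF start) | idle)) = {Halt, Crit, Store}, add states in Sat(start) with some successor in Z. Already a fixed point.
Sat(E[start U EX ((EF start) | idle)]) = {Halt, Crit, Store}
Init ∉ Sat(E[start U EX ((EF start) | idle)]) = {Halt, Crit, Store}, so the formula does not hold at Init.

No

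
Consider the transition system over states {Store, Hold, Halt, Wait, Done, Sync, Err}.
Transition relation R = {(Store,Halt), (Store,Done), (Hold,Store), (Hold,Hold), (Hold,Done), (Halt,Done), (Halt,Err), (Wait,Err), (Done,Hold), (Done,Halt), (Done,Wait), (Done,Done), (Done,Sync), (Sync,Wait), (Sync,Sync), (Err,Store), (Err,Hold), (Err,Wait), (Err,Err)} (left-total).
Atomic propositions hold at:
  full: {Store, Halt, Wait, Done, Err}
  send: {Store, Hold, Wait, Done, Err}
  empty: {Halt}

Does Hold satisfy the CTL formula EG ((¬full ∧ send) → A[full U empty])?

Sat(¬full) = {Hold, Sync}
Sat(¬full ∧ send) = {Hold}
A[full U empty]: least fixpoint, start Z0 = Sat(empty) = {Halt}, add states in Sat(full) with every successor in Z. Already a fixed point.
Sat(A[full U empty]) = {Halt}
Sat((¬full ∧ send) → A[full U empty]) = {Store, Halt, Wait, Done, Sync, Err}
EG ((¬full ∧ send) → A[full U empty]): greatest fixpoint, start Z0 = {Store, Halt, Wait, Done, Sync, Err}, keep only states in Sat with some successor in Z. Already a fixed point.
Sat(EG ((¬full ∧ send) → A[full U empty])) = {Store, Halt, Wait, Done, Sync, Err}
Hold ∉ Sat(EG ((¬full ∧ send) → A[full U empty])) = {Store, Halt, Wait, Done, Sync, Err}, so the formula does not hold at Hold.

No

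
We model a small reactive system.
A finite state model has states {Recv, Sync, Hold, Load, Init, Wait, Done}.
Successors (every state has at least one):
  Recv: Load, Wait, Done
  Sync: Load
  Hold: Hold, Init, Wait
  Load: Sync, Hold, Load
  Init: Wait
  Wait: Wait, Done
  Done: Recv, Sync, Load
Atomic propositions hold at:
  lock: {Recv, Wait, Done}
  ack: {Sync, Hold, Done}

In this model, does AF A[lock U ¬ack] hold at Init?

Yes

Sat(¬ack) = {Recv, Load, Init, Wait}
A[lock U ¬ack]: least fixpoint, start Z0 = Sat(¬ack) = {Recv, Load, Init, Wait}, add states in Sat(lock) with every successor in Z. Already a fixed point.
Sat(A[lock U ¬ack]) = {Recv, Load, Init, Wait}
AF A[lock U ¬ack]: least fixpoint, start Z0 = {Recv, Load, Init, Wait}, add states with every successor in Z. Z1 = {Recv, Sync, Load, Init, Wait}; Z2 = {Recv, Sync, Load, Init, Wait, Done}; fixed.
Sat(AF A[lock U ¬ack]) = {Recv, Sync, Load, Init, Wait, Done}
Init ∈ Sat(AF A[lock U ¬ack]) = {Recv, Sync, Load, Init, Wait, Done}, so the formula holds at Init.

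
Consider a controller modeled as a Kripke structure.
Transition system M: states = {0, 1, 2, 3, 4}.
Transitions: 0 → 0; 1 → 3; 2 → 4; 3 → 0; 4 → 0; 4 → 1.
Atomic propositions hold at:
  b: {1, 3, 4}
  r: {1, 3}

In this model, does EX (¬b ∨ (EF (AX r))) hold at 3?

Sat(¬b) = {0, 2}
Sat(AX r) = {s : every successor in {1, 3}} = {1}
EF (AX r): least fixpoint, start Z0 = {1}, add states with some successor in Z. Z1 = {1, 4}; Z2 = {1, 2, 4}; fixed.
Sat(EF (AX r)) = {1, 2, 4}
Sat(¬b ∨ (EF (AX r))) = {0, 1, 2, 4}
Sat(EX (¬b ∨ (EF (AX r)))) = {s : some successor in {0, 1, 2, 4}} = {0, 2, 3, 4}
3 ∈ Sat(EX (¬b ∨ (EF (AX r)))) = {0, 2, 3, 4}, so the formula holds at 3.

Yes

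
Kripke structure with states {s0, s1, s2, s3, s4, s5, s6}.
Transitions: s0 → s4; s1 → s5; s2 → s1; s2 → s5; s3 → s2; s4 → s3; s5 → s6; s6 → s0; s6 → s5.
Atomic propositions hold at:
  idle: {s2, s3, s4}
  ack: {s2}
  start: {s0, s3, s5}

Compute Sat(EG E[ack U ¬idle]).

Sat(¬idle) = {s0, s1, s5, s6}
E[ack U ¬idle]: least fixpoint, start Z0 = Sat(¬idle) = {s0, s1, s5, s6}, add states in Sat(ack) with some successor in Z. Z1 = {s0, s1, s2, s5, s6}; fixed.
Sat(E[ack U ¬idle]) = {s0, s1, s2, s5, s6}
EG E[ack U ¬idle]: greatest fixpoint, start Z0 = {s0, s1, s2, s5, s6}, keep only states in Sat with some successor in Z. Z1 = {s1, s2, s5, s6}; fixed.
Sat(EG E[ack U ¬idle]) = {s1, s2, s5, s6}

{s1, s2, s5, s6}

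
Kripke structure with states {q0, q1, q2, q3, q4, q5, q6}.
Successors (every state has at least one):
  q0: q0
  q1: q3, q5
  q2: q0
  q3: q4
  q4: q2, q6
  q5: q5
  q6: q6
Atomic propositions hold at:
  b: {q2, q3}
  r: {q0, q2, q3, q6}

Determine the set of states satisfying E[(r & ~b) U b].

Sat(~b) = {q0, q1, q4, q5, q6}
Sat(r & ~b) = {q0, q6}
E[(r & ~b) U b]: least fixpoint, start Z0 = Sat(b) = {q2, q3}, add states in Sat(r & ~b) with some successor in Z. Already a fixed point.
Sat(E[(r & ~b) U b]) = {q2, q3}

{q2, q3}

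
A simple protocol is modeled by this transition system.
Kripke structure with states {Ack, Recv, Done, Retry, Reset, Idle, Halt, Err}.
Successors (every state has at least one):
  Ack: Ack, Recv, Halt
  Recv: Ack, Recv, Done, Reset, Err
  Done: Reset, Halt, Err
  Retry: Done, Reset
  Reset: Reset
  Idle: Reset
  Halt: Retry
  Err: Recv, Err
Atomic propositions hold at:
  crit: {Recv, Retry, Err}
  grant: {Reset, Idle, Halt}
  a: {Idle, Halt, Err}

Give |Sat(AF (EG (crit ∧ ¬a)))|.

Sat(¬a) = {Ack, Recv, Done, Retry, Reset}
Sat(crit ∧ ¬a) = {Recv, Retry}
EG (crit ∧ ¬a): greatest fixpoint, start Z0 = {Recv, Retry}, keep only states in Sat with some successor in Z. Z1 = {Recv}; fixed.
Sat(EG (crit ∧ ¬a)) = {Recv}
AF (EG (crit ∧ ¬a)): least fixpoint, start Z0 = {Recv}, add states with every successor in Z. Already a fixed point.
Sat(AF (EG (crit ∧ ¬a))) = {Recv}
|Sat(AF (EG (crit ∧ ¬a)))| = |{Recv}| = 1.

1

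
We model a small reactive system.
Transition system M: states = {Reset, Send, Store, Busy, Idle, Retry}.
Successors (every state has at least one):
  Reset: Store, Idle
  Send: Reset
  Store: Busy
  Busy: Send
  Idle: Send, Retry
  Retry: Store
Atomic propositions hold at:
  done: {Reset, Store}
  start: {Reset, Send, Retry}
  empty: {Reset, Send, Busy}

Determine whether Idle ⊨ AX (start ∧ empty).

Sat(start ∧ empty) = {Reset, Send}
Sat(AX (start ∧ empty)) = {s : every successor in {Reset, Send}} = {Send, Busy}
Idle ∉ Sat(AX (start ∧ empty)) = {Send, Busy}, so the formula does not hold at Idle.

No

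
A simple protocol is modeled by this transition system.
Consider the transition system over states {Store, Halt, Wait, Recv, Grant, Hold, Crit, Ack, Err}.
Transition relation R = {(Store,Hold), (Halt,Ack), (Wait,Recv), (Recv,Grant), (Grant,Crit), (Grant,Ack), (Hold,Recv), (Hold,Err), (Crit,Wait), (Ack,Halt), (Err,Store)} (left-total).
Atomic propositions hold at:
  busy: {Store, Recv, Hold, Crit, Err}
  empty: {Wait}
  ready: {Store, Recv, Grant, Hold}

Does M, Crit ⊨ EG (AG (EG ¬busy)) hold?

No

Sat(¬busy) = {Halt, Wait, Grant, Ack}
EG ¬busy: greatest fixpoint, start Z0 = {Halt, Wait, Grant, Ack}, keep only states in Sat with some successor in Z. Z1 = {Halt, Grant, Ack}; fixed.
Sat(EG ¬busy) = {Halt, Grant, Ack}
AG (EG ¬busy): greatest fixpoint, start Z0 = {Halt, Grant, Ack}, keep only states in Sat with every successor in Z. Z1 = {Halt, Ack}; fixed.
Sat(AG (EG ¬busy)) = {Halt, Ack}
EG (AG (EG ¬busy)): greatest fixpoint, start Z0 = {Halt, Ack}, keep only states in Sat with some successor in Z. Already a fixed point.
Sat(EG (AG (EG ¬busy))) = {Halt, Ack}
Crit ∉ Sat(EG (AG (EG ¬busy))) = {Halt, Ack}, so the formula does not hold at Crit.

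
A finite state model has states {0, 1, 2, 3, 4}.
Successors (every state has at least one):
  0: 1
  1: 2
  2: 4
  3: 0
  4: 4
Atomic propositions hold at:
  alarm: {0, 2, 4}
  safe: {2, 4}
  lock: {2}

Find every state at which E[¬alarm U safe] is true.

Sat(¬alarm) = {1, 3}
E[¬alarm U safe]: least fixpoint, start Z0 = Sat(safe) = {2, 4}, add states in Sat(¬alarm) with some successor in Z. Z1 = {1, 2, 4}; fixed.
Sat(E[¬alarm U safe]) = {1, 2, 4}

{1, 2, 4}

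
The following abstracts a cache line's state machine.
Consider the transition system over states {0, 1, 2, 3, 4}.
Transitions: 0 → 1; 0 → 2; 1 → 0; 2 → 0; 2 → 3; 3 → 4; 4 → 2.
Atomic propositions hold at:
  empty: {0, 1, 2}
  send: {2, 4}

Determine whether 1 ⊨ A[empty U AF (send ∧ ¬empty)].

Sat(¬empty) = {3, 4}
Sat(send ∧ ¬empty) = {4}
AF (send ∧ ¬empty): least fixpoint, start Z0 = {4}, add states with every successor in Z. Z1 = {3, 4}; fixed.
Sat(AF (send ∧ ¬empty)) = {3, 4}
A[empty U AF (send ∧ ¬empty)]: least fixpoint, start Z0 = Sat(AF (send ∧ ¬empty)) = {3, 4}, add states in Sat(empty) with every successor in Z. Already a fixed point.
Sat(A[empty U AF (send ∧ ¬empty)]) = {3, 4}
1 ∉ Sat(A[empty U AF (send ∧ ¬empty)]) = {3, 4}, so the formula does not hold at 1.

No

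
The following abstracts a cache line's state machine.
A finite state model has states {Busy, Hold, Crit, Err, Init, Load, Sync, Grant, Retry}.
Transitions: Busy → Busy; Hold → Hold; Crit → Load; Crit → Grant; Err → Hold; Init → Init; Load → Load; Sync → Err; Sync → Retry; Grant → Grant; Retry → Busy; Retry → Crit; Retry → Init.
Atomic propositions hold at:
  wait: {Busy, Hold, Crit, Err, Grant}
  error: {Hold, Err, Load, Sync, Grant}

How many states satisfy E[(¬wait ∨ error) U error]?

Sat(¬wait) = {Init, Load, Sync, Retry}
Sat(¬wait ∨ error) = {Hold, Err, Init, Load, Sync, Grant, Retry}
E[(¬wait ∨ error) U error]: least fixpoint, start Z0 = Sat(error) = {Hold, Err, Load, Sync, Grant}, add states in Sat(¬wait ∨ error) with some successor in Z. Already a fixed point.
Sat(E[(¬wait ∨ error) U error]) = {Hold, Err, Load, Sync, Grant}
|Sat(E[(¬wait ∨ error) U error])| = |{Hold, Err, Load, Sync, Grant}| = 5.

5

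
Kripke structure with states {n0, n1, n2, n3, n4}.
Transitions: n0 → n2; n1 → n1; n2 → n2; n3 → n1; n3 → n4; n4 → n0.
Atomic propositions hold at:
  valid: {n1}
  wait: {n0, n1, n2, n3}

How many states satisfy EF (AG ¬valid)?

4

Sat(¬valid) = {n0, n2, n3, n4}
AG ¬valid: greatest fixpoint, start Z0 = {n0, n2, n3, n4}, keep only states in Sat with every successor in Z. Z1 = {n0, n2, n4}; fixed.
Sat(AG ¬valid) = {n0, n2, n4}
EF (AG ¬valid): least fixpoint, start Z0 = {n0, n2, n4}, add states with some successor in Z. Z1 = {n0, n2, n3, n4}; fixed.
Sat(EF (AG ¬valid)) = {n0, n2, n3, n4}
|Sat(EF (AG ¬valid))| = |{n0, n2, n3, n4}| = 4.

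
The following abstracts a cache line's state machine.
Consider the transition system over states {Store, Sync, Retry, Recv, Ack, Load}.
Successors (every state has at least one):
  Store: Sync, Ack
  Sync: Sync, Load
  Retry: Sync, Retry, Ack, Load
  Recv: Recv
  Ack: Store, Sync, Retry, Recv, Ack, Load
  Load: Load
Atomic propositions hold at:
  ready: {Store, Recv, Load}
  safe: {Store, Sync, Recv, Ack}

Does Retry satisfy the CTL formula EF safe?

Yes

EF safe: least fixpoint, start Z0 = {Store, Sync, Recv, Ack}, add states with some successor in Z. Z1 = {Store, Sync, Retry, Recv, Ack}; fixed.
Sat(EF safe) = {Store, Sync, Retry, Recv, Ack}
Retry ∈ Sat(EF safe) = {Store, Sync, Retry, Recv, Ack}, so the formula holds at Retry.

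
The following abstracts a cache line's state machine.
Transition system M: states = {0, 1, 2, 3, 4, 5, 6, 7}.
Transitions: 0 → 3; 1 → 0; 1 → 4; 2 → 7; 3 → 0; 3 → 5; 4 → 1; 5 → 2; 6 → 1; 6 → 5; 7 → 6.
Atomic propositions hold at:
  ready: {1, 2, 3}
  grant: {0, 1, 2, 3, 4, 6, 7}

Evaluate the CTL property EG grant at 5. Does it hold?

EG grant: greatest fixpoint, start Z0 = {0, 1, 2, 3, 4, 6, 7}, keep only states in Sat with some successor in Z. Already a fixed point.
Sat(EG grant) = {0, 1, 2, 3, 4, 6, 7}
5 ∉ Sat(EG grant) = {0, 1, 2, 3, 4, 6, 7}, so the formula does not hold at 5.

No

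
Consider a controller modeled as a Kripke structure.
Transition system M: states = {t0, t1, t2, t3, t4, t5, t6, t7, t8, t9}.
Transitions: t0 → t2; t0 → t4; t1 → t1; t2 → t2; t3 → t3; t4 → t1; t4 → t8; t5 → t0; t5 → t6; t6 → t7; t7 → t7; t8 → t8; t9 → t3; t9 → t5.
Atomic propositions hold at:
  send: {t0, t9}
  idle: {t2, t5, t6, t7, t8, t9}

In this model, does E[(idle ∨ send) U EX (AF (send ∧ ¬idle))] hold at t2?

No

Sat(idle ∨ send) = {t0, t2, t5, t6, t7, t8, t9}
Sat(¬idle) = {t0, t1, t3, t4}
Sat(send ∧ ¬idle) = {t0}
AF (send ∧ ¬idle): least fixpoint, start Z0 = {t0}, add states with every successor in Z. Already a fixed point.
Sat(AF (send ∧ ¬idle)) = {t0}
Sat(EX (AF (send ∧ ¬idle))) = {s : some successor in {t0}} = {t5}
E[(idle ∨ send) U EX (AF (send ∧ ¬idle))]: least fixpoint, start Z0 = Sat(EX (AF (send ∧ ¬idle))) = {t5}, add states in Sat(idle ∨ send) with some successor in Z. Z1 = {t5, t9}; fixed.
Sat(E[(idle ∨ send) U EX (AF (send ∧ ¬idle))]) = {t5, t9}
t2 ∉ Sat(E[(idle ∨ send) U EX (AF (send ∧ ¬idle))]) = {t5, t9}, so the formula does not hold at t2.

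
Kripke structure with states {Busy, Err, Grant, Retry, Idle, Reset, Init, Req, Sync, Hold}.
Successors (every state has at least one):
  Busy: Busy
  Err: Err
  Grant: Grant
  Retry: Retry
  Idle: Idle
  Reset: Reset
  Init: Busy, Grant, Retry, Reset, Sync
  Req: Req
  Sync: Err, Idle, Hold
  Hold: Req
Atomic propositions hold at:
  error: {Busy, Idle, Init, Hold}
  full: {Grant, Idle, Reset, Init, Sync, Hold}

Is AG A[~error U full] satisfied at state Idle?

Sat(~error) = {Err, Grant, Retry, Reset, Req, Sync}
A[~error U full]: least fixpoint, start Z0 = Sat(full) = {Grant, Idle, Reset, Init, Sync, Hold}, add states in Sat(~error) with every successor in Z. Already a fixed point.
Sat(A[~error U full]) = {Grant, Idle, Reset, Init, Sync, Hold}
AG A[~error U full]: greatest fixpoint, start Z0 = {Grant, Idle, Reset, Init, Sync, Hold}, keep only states in Sat with every successor in Z. Z1 = {Grant, Idle, Reset}; fixed.
Sat(AG A[~error U full]) = {Grant, Idle, Reset}
Idle ∈ Sat(AG A[~error U full]) = {Grant, Idle, Reset}, so the formula holds at Idle.

Yes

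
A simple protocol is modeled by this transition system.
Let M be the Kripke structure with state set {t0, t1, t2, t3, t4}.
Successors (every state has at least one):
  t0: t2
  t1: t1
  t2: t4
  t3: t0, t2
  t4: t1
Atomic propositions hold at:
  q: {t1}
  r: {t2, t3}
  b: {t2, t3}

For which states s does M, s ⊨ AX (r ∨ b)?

{t0}

Sat(r ∨ b) = {t2, t3}
Sat(AX (r ∨ b)) = {s : every successor in {t2, t3}} = {t0}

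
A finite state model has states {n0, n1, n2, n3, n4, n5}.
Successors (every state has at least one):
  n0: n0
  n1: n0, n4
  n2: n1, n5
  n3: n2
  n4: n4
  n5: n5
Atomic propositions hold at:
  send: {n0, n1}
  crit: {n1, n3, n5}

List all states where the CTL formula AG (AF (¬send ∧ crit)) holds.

Sat(¬send) = {n2, n3, n4, n5}
Sat(¬send ∧ crit) = {n3, n5}
AF (¬send ∧ crit): least fixpoint, start Z0 = {n3, n5}, add states with every successor in Z. Already a fixed point.
Sat(AF (¬send ∧ crit)) = {n3, n5}
AG (AF (¬send ∧ crit)): greatest fixpoint, start Z0 = {n3, n5}, keep only states in Sat with every successor in Z. Z1 = {n5}; fixed.
Sat(AG (AF (¬send ∧ crit))) = {n5}

{n5}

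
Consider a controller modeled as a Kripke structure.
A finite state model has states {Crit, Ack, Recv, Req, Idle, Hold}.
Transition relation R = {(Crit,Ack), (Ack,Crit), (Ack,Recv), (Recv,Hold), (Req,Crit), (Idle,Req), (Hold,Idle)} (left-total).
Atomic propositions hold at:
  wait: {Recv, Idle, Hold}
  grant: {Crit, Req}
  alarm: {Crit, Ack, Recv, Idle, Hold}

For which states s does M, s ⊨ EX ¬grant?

{Crit, Ack, Recv, Hold}

Sat(¬grant) = {Ack, Recv, Idle, Hold}
Sat(EX ¬grant) = {s : some successor in {Ack, Recv, Idle, Hold}} = {Crit, Ack, Recv, Hold}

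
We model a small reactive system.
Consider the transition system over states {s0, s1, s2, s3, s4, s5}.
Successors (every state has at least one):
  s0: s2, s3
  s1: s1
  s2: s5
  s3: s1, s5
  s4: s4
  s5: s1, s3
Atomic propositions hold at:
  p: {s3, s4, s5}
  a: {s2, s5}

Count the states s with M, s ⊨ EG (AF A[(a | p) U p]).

Sat(a | p) = {s2, s3, s4, s5}
A[(a | p) U p]: least fixpoint, start Z0 = Sat(p) = {s3, s4, s5}, add states in Sat(a | p) with every successor in Z. Z1 = {s2, s3, s4, s5}; fixed.
Sat(A[(a | p) U p]) = {s2, s3, s4, s5}
AF A[(a | p) U p]: least fixpoint, start Z0 = {s2, s3, s4, s5}, add states with every successor in Z. Z1 = {s0, s2, s3, s4, s5}; fixed.
Sat(AF A[(a | p) U p]) = {s0, s2, s3, s4, s5}
EG (AF A[(a | p) U p]): greatest fixpoint, start Z0 = {s0, s2, s3, s4, s5}, keep only states in Sat with some successor in Z. Already a fixed point.
Sat(EG (AF A[(a | p) U p])) = {s0, s2, s3, s4, s5}
|Sat(EG (AF A[(a | p) U p]))| = |{s0, s2, s3, s4, s5}| = 5.

5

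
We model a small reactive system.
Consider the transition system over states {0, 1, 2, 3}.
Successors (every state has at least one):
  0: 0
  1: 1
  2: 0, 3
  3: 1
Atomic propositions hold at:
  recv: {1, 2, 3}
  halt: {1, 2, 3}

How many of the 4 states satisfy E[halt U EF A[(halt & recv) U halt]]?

3

Sat(halt & recv) = {1, 2, 3}
A[(halt & recv) U halt]: least fixpoint, start Z0 = Sat(halt) = {1, 2, 3}, add states in Sat(halt & recv) with every successor in Z. Already a fixed point.
Sat(A[(halt & recv) U halt]) = {1, 2, 3}
EF A[(halt & recv) U halt]: least fixpoint, start Z0 = {1, 2, 3}, add states with some successor in Z. Already a fixed point.
Sat(EF A[(halt & recv) U halt]) = {1, 2, 3}
E[halt U EF A[(halt & recv) U halt]]: least fixpoint, start Z0 = Sat(EF A[(halt & recv) U halt]) = {1, 2, 3}, add states in Sat(halt) with some successor in Z. Already a fixed point.
Sat(E[halt U EF A[(halt & recv) U halt]]) = {1, 2, 3}
|Sat(E[halt U EF A[(halt & recv) U halt]])| = |{1, 2, 3}| = 3.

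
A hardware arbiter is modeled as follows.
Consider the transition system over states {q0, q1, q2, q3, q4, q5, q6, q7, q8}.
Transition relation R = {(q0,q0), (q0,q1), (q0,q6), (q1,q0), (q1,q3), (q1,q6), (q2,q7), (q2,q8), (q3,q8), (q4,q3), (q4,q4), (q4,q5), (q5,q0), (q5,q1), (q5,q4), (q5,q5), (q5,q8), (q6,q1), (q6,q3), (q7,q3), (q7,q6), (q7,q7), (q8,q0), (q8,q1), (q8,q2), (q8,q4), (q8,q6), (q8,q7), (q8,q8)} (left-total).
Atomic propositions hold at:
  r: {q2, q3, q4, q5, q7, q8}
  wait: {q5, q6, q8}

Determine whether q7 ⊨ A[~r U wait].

Sat(~r) = {q0, q1, q6}
A[~r U wait]: least fixpoint, start Z0 = Sat(wait) = {q5, q6, q8}, add states in Sat(~r) with every successor in Z. Already a fixed point.
Sat(A[~r U wait]) = {q5, q6, q8}
q7 ∉ Sat(A[~r U wait]) = {q5, q6, q8}, so the formula does not hold at q7.

No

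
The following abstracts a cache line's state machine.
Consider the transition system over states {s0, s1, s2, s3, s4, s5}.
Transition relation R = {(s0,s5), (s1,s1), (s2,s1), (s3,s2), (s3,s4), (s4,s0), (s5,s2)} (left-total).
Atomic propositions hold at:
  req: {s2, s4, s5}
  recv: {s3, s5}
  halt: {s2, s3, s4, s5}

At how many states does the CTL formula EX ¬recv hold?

5

Sat(¬recv) = {s0, s1, s2, s4}
Sat(EX ¬recv) = {s : some successor in {s0, s1, s2, s4}} = {s1, s2, s3, s4, s5}
|Sat(EX ¬recv)| = |{s1, s2, s3, s4, s5}| = 5.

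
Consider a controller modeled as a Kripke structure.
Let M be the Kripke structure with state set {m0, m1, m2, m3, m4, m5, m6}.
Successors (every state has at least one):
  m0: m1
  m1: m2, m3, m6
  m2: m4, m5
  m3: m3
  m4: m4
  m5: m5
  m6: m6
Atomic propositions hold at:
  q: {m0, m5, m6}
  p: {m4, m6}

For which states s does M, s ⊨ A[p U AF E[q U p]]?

E[q U p]: least fixpoint, start Z0 = Sat(p) = {m4, m6}, add states in Sat(q) with some successor in Z. Already a fixed point.
Sat(E[q U p]) = {m4, m6}
AF E[q U p]: least fixpoint, start Z0 = {m4, m6}, add states with every successor in Z. Already a fixed point.
Sat(AF E[q U p]) = {m4, m6}
A[p U AF E[q U p]]: least fixpoint, start Z0 = Sat(AF E[q U p]) = {m4, m6}, add states in Sat(p) with every successor in Z. Already a fixed point.
Sat(A[p U AF E[q U p]]) = {m4, m6}

{m4, m6}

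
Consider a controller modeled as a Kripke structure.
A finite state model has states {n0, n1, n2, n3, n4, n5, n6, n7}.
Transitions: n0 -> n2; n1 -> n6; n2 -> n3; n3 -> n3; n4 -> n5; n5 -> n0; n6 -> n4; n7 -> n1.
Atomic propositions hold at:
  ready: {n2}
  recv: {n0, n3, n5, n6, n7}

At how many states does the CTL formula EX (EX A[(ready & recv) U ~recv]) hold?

Sat(ready & recv) = ∅
Sat(~recv) = {n1, n2, n4}
A[(ready & recv) U ~recv]: least fixpoint, start Z0 = Sat(~recv) = {n1, n2, n4}, add states in Sat(ready & recv) with every successor in Z. Already a fixed point.
Sat(A[(ready & recv) U ~recv]) = {n1, n2, n4}
Sat(EX A[(ready & recv) U ~recv]) = {s : some successor in {n1, n2, n4}} = {n0, n6, n7}
Sat(EX (EX A[(ready & recv) U ~recv])) = {s : some successor in {n0, n6, n7}} = {n1, n5}
|Sat(EX (EX A[(ready & recv) U ~recv]))| = |{n1, n5}| = 2.

2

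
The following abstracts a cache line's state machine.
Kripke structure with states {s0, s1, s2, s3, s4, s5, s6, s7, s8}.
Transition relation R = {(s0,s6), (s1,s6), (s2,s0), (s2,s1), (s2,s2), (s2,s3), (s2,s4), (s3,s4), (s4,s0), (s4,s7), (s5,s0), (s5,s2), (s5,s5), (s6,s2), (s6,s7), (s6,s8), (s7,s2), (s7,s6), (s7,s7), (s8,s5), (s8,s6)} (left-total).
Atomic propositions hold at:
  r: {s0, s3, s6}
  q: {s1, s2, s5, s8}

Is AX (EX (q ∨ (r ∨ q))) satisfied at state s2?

No

Sat(r ∨ q) = {s0, s1, s2, s3, s5, s6, s8}
Sat(q ∨ (r ∨ q)) = {s0, s1, s2, s3, s5, s6, s8}
Sat(EX (q ∨ (r ∨ q))) = {s : some successor in {s0, s1, s2, s3, s5, s6, s8}} = {s0, s1, s2, s4, s5, s6, s7, s8}
Sat(AX (EX (q ∨ (r ∨ q)))) = {s : every successor in {s0, s1, s2, s4, s5, s6, s7, s8}} = {s0, s1, s3, s4, s5, s6, s7, s8}
s2 ∉ Sat(AX (EX (q ∨ (r ∨ q)))) = {s0, s1, s3, s4, s5, s6, s7, s8}, so the formula does not hold at s2.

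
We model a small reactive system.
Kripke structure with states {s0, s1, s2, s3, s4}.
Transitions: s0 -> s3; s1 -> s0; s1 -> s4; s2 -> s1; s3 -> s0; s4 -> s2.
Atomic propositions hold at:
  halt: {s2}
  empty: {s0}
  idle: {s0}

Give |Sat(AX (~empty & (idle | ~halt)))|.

Sat(~empty) = {s1, s2, s3, s4}
Sat(~halt) = {s0, s1, s3, s4}
Sat(idle | ~halt) = {s0, s1, s3, s4}
Sat(~empty & (idle | ~halt)) = {s1, s3, s4}
Sat(AX (~empty & (idle | ~halt))) = {s : every successor in {s1, s3, s4}} = {s0, s2}
|Sat(AX (~empty & (idle | ~halt)))| = |{s0, s2}| = 2.

2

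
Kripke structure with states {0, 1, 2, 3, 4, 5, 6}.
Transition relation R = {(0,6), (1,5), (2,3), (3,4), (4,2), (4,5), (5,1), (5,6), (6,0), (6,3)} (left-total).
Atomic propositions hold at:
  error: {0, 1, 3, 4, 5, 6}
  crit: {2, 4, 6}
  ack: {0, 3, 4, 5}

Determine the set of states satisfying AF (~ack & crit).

Sat(~ack) = {1, 2, 6}
Sat(~ack & crit) = {2, 6}
AF (~ack & crit): least fixpoint, start Z0 = {2, 6}, add states with every successor in Z. Z1 = {0, 2, 6}; fixed.
Sat(AF (~ack & crit)) = {0, 2, 6}

{0, 2, 6}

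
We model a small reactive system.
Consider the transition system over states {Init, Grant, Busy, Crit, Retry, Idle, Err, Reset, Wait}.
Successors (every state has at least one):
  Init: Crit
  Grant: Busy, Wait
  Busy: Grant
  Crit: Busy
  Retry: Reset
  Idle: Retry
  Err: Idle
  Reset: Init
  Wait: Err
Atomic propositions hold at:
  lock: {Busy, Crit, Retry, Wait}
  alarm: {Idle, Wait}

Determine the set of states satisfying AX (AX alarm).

{Wait}

Sat(AX alarm) = {s : every successor in {Idle, Wait}} = {Err}
Sat(AX (AX alarm)) = {s : every successor in {Err}} = {Wait}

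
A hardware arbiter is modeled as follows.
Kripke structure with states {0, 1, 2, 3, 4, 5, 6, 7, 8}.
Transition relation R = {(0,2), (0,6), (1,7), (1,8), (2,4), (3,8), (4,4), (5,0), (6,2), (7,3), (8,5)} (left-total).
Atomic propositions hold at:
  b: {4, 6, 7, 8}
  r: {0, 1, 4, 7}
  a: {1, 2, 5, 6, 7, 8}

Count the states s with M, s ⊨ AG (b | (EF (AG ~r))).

Sat(~r) = {2, 3, 5, 6, 8}
AG ~r: greatest fixpoint, start Z0 = {2, 3, 5, 6, 8}, keep only states in Sat with every successor in Z. Z1 = {3, 6, 8}; Z2 = {3}; Z3 = ∅; fixed.
Sat(AG ~r) = ∅
EF (AG ~r): least fixpoint, start Z0 = ∅, add states with some successor in Z. Already a fixed point.
Sat(EF (AG ~r)) = ∅
Sat(b | (EF (AG ~r))) = {4, 6, 7, 8}
AG (b | (EF (AG ~r))): greatest fixpoint, start Z0 = {4, 6, 7, 8}, keep only states in Sat with every successor in Z. Z1 = {4}; fixed.
Sat(AG (b | (EF (AG ~r)))) = {4}
|Sat(AG (b | (EF (AG ~r))))| = |{4}| = 1.

1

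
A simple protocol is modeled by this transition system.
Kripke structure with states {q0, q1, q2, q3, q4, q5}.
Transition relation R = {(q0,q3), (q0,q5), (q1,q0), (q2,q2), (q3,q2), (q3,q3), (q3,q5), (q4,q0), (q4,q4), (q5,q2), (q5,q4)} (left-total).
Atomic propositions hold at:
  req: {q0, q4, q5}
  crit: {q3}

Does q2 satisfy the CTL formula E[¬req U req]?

Sat(¬req) = {q1, q2, q3}
E[¬req U req]: least fixpoint, start Z0 = Sat(req) = {q0, q4, q5}, add states in Sat(¬req) with some successor in Z. Z1 = {q0, q1, q3, q4, q5}; fixed.
Sat(E[¬req U req]) = {q0, q1, q3, q4, q5}
q2 ∉ Sat(E[¬req U req]) = {q0, q1, q3, q4, q5}, so the formula does not hold at q2.

No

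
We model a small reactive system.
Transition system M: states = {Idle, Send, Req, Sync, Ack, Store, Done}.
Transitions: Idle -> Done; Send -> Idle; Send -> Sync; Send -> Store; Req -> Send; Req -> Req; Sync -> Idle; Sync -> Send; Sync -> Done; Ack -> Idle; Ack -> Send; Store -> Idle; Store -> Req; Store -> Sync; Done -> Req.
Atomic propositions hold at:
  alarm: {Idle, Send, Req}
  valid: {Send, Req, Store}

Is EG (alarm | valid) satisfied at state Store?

Yes

Sat(alarm | valid) = {Idle, Send, Req, Store}
EG (alarm | valid): greatest fixpoint, start Z0 = {Idle, Send, Req, Store}, keep only states in Sat with some successor in Z. Z1 = {Send, Req, Store}; fixed.
Sat(EG (alarm | valid)) = {Send, Req, Store}
Store ∈ Sat(EG (alarm | valid)) = {Send, Req, Store}, so the formula holds at Store.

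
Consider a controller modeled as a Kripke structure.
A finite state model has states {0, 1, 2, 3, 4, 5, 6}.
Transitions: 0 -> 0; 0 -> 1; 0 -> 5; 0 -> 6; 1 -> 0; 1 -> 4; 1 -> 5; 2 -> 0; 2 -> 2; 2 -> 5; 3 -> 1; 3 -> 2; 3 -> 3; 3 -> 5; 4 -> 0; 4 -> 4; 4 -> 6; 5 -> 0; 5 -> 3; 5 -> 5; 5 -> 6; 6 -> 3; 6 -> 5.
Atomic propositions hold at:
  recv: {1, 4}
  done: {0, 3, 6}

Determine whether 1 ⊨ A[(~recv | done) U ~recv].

No

Sat(~recv) = {0, 2, 3, 5, 6}
Sat(~recv | done) = {0, 2, 3, 5, 6}
A[(~recv | done) U ~recv]: least fixpoint, start Z0 = Sat(~recv) = {0, 2, 3, 5, 6}, add states in Sat(~recv | done) with every successor in Z. Already a fixed point.
Sat(A[(~recv | done) U ~recv]) = {0, 2, 3, 5, 6}
1 ∉ Sat(A[(~recv | done) U ~recv]) = {0, 2, 3, 5, 6}, so the formula does not hold at 1.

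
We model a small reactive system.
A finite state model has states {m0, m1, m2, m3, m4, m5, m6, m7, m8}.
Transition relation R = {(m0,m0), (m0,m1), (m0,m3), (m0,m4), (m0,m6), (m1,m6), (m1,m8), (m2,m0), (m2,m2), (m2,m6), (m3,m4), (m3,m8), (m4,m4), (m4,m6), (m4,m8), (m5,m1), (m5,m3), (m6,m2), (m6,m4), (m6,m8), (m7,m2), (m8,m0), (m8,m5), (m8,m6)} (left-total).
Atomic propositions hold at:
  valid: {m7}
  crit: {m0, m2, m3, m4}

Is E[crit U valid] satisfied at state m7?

Yes

E[crit U valid]: least fixpoint, start Z0 = Sat(valid) = {m7}, add states in Sat(crit) with some successor in Z. Already a fixed point.
Sat(E[crit U valid]) = {m7}
m7 ∈ Sat(E[crit U valid]) = {m7}, so the formula holds at m7.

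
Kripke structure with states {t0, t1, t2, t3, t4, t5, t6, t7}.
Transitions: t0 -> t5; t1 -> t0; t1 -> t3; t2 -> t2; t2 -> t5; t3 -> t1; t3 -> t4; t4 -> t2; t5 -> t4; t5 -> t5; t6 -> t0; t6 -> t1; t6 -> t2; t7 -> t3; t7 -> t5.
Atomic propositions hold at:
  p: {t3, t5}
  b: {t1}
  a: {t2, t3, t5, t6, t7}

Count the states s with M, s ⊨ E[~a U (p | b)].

4

Sat(~a) = {t0, t1, t4}
Sat(p | b) = {t1, t3, t5}
E[~a U (p | b)]: least fixpoint, start Z0 = Sat((p | b)) = {t1, t3, t5}, add states in Sat(~a) with some successor in Z. Z1 = {t0, t1, t3, t5}; fixed.
Sat(E[~a U (p | b)]) = {t0, t1, t3, t5}
|Sat(E[~a U (p | b)])| = |{t0, t1, t3, t5}| = 4.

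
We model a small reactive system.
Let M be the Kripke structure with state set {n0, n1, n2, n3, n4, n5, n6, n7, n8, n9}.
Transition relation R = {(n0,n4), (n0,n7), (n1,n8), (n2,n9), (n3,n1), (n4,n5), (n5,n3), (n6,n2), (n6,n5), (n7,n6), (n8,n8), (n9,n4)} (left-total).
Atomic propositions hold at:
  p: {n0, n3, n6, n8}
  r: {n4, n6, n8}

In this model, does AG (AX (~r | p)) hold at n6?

No

Sat(~r) = {n0, n1, n2, n3, n5, n7, n9}
Sat(~r | p) = {n0, n1, n2, n3, n5, n6, n7, n8, n9}
Sat(AX (~r | p)) = {s : every successor in {n0, n1, n2, n3, n5, n6, n7, n8, n9}} = {n1, n2, n3, n4, n5, n6, n7, n8}
AG (AX (~r | p)): greatest fixpoint, start Z0 = {n1, n2, n3, n4, n5, n6, n7, n8}, keep only states in Sat with every successor in Z. Z1 = {n1, n3, n4, n5, n6, n7, n8}; Z2 = {n1, n3, n4, n5, n7, n8}; Z3 = {n1, n3, n4, n5, n8}; fixed.
Sat(AG (AX (~r | p))) = {n1, n3, n4, n5, n8}
n6 ∉ Sat(AG (AX (~r | p))) = {n1, n3, n4, n5, n8}, so the formula does not hold at n6.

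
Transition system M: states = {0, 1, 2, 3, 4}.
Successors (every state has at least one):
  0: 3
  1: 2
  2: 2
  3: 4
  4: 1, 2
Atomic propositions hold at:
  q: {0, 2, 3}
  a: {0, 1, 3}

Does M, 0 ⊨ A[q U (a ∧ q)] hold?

Sat(a ∧ q) = {0, 3}
A[q U (a ∧ q)]: least fixpoint, start Z0 = Sat((a ∧ q)) = {0, 3}, add states in Sat(q) with every successor in Z. Already a fixed point.
Sat(A[q U (a ∧ q)]) = {0, 3}
0 ∈ Sat(A[q U (a ∧ q)]) = {0, 3}, so the formula holds at 0.

Yes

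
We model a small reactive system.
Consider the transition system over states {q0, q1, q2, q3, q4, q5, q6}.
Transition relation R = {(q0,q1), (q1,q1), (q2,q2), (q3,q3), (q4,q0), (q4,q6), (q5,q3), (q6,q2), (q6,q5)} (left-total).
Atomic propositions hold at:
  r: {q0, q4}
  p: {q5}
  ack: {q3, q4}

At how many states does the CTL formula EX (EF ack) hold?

EF ack: least fixpoint, start Z0 = {q3, q4}, add states with some successor in Z. Z1 = {q3, q4, q5}; Z2 = {q3, q4, q5, q6}; fixed.
Sat(EF ack) = {q3, q4, q5, q6}
Sat(EX (EF ack)) = {s : some successor in {q3, q4, q5, q6}} = {q3, q4, q5, q6}
|Sat(EX (EF ack))| = |{q3, q4, q5, q6}| = 4.

4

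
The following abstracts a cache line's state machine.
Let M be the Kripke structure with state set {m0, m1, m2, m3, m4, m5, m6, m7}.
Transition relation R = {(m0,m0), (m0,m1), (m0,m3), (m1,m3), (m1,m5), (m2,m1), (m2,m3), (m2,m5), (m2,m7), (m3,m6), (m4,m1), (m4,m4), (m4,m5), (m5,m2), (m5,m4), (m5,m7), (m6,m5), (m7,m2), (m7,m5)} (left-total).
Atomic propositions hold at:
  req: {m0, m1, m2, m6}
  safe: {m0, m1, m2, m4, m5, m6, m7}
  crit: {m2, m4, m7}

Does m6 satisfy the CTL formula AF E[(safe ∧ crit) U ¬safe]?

Sat(safe ∧ crit) = {m2, m4, m7}
Sat(¬safe) = {m3}
E[(safe ∧ crit) U ¬safe]: least fixpoint, start Z0 = Sat(¬safe) = {m3}, add states in Sat(safe ∧ crit) with some successor in Z. Z1 = {m2, m3}; Z2 = {m2, m3, m7}; fixed.
Sat(E[(safe ∧ crit) U ¬safe]) = {m2, m3, m7}
AF E[(safe ∧ crit) U ¬safe]: least fixpoint, start Z0 = {m2, m3, m7}, add states with every successor in Z. Already a fixed point.
Sat(AF E[(safe ∧ crit) U ¬safe]) = {m2, m3, m7}
m6 ∉ Sat(AF E[(safe ∧ crit) U ¬safe]) = {m2, m3, m7}, so the formula does not hold at m6.

No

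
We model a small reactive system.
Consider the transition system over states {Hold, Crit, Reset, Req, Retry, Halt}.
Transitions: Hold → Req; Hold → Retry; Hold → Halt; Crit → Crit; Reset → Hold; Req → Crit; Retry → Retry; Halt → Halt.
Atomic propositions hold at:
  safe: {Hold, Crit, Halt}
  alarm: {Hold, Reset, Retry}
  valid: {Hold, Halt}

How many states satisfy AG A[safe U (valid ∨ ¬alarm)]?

3

Sat(¬alarm) = {Crit, Req, Halt}
Sat(valid ∨ ¬alarm) = {Hold, Crit, Req, Halt}
A[safe U (valid ∨ ¬alarm)]: least fixpoint, start Z0 = Sat((valid ∨ ¬alarm)) = {Hold, Crit, Req, Halt}, add states in Sat(safe) with every successor in Z. Already a fixed point.
Sat(A[safe U (valid ∨ ¬alarm)]) = {Hold, Crit, Req, Halt}
AG A[safe U (valid ∨ ¬alarm)]: greatest fixpoint, start Z0 = {Hold, Crit, Req, Halt}, keep only states in Sat with every successor in Z. Z1 = {Crit, Req, Halt}; fixed.
Sat(AG A[safe U (valid ∨ ¬alarm)]) = {Crit, Req, Halt}
|Sat(AG A[safe U (valid ∨ ¬alarm)])| = |{Crit, Req, Halt}| = 3.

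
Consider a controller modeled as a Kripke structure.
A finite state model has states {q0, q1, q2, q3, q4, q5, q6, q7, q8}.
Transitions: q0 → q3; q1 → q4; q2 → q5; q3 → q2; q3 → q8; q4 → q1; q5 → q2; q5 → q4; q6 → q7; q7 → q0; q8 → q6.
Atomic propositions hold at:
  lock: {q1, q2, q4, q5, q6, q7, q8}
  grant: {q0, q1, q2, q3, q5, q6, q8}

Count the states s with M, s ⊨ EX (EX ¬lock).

Sat(¬lock) = {q0, q3}
Sat(EX ¬lock) = {s : some successor in {q0, q3}} = {q0, q7}
Sat(EX (EX ¬lock)) = {s : some successor in {q0, q7}} = {q6, q7}
|Sat(EX (EX ¬lock))| = |{q6, q7}| = 2.

2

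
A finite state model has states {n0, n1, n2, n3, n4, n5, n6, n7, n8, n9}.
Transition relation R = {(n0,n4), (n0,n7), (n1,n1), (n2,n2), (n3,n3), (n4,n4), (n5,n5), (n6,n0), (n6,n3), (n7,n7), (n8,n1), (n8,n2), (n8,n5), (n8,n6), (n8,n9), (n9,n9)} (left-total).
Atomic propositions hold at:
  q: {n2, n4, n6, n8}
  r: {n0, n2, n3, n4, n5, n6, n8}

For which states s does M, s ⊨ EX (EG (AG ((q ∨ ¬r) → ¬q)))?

{n0, n1, n3, n5, n6, n7, n8, n9}

Sat(¬r) = {n1, n7, n9}
Sat(q ∨ ¬r) = {n1, n2, n4, n6, n7, n8, n9}
Sat(¬q) = {n0, n1, n3, n5, n7, n9}
Sat((q ∨ ¬r) → ¬q) = {n0, n1, n3, n5, n7, n9}
AG ((q ∨ ¬r) → ¬q): greatest fixpoint, start Z0 = {n0, n1, n3, n5, n7, n9}, keep only states in Sat with every successor in Z. Z1 = {n1, n3, n5, n7, n9}; fixed.
Sat(AG ((q ∨ ¬r) → ¬q)) = {n1, n3, n5, n7, n9}
EG (AG ((q ∨ ¬r) → ¬q)): greatest fixpoint, start Z0 = {n1, n3, n5, n7, n9}, keep only states in Sat with some successor in Z. Already a fixed point.
Sat(EG (AG ((q ∨ ¬r) → ¬q))) = {n1, n3, n5, n7, n9}
Sat(EX (EG (AG ((q ∨ ¬r) → ¬q)))) = {s : some successor in {n1, n3, n5, n7, n9}} = {n0, n1, n3, n5, n6, n7, n8, n9}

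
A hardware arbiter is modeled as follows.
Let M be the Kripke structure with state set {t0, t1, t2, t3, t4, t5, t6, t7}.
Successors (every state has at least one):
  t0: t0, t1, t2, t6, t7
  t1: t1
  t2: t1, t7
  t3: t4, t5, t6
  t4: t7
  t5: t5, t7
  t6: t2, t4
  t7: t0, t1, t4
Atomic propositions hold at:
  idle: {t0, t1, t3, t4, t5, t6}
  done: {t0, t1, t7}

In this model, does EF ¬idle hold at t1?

Sat(¬idle) = {t2, t7}
EF ¬idle: least fixpoint, start Z0 = {t2, t7}, add states with some successor in Z. Z1 = {t0, t2, t4, t5, t6, t7}; Z2 = {t0, t2, t3, t4, t5, t6, t7}; fixed.
Sat(EF ¬idle) = {t0, t2, t3, t4, t5, t6, t7}
t1 ∉ Sat(EF ¬idle) = {t0, t2, t3, t4, t5, t6, t7}, so the formula does not hold at t1.

No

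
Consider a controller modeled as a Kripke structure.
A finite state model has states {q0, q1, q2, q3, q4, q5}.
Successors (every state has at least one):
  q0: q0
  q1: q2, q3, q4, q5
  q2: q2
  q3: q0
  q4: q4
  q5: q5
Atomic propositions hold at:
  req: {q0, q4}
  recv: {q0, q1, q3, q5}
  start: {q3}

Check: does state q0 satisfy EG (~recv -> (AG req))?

Yes

Sat(~recv) = {q2, q4}
AG req: greatest fixpoint, start Z0 = {q0, q4}, keep only states in Sat with every successor in Z. Already a fixed point.
Sat(AG req) = {q0, q4}
Sat(~recv -> (AG req)) = {q0, q1, q3, q4, q5}
EG (~recv -> (AG req)): greatest fixpoint, start Z0 = {q0, q1, q3, q4, q5}, keep only states in Sat with some successor in Z. Already a fixed point.
Sat(EG (~recv -> (AG req))) = {q0, q1, q3, q4, q5}
q0 ∈ Sat(EG (~recv -> (AG req))) = {q0, q1, q3, q4, q5}, so the formula holds at q0.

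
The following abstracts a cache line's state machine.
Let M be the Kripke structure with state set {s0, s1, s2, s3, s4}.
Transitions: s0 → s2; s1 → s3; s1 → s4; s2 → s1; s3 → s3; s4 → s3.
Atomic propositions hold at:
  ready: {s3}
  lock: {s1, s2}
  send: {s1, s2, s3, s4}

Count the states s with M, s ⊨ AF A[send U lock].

A[send U lock]: least fixpoint, start Z0 = Sat(lock) = {s1, s2}, add states in Sat(send) with every successor in Z. Already a fixed point.
Sat(A[send U lock]) = {s1, s2}
AF A[send U lock]: least fixpoint, start Z0 = {s1, s2}, add states with every successor in Z. Z1 = {s0, s1, s2}; fixed.
Sat(AF A[send U lock]) = {s0, s1, s2}
|Sat(AF A[send U lock])| = |{s0, s1, s2}| = 3.

3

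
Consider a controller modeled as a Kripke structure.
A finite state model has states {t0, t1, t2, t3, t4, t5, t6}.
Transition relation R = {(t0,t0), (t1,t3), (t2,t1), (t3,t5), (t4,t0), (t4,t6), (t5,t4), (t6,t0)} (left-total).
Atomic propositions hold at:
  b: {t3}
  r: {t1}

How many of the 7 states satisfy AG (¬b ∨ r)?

Sat(¬b) = {t0, t1, t2, t4, t5, t6}
Sat(¬b ∨ r) = {t0, t1, t2, t4, t5, t6}
AG (¬b ∨ r): greatest fixpoint, start Z0 = {t0, t1, t2, t4, t5, t6}, keep only states in Sat with every successor in Z. Z1 = {t0, t2, t4, t5, t6}; Z2 = {t0, t4, t5, t6}; fixed.
Sat(AG (¬b ∨ r)) = {t0, t4, t5, t6}
|Sat(AG (¬b ∨ r))| = |{t0, t4, t5, t6}| = 4.

4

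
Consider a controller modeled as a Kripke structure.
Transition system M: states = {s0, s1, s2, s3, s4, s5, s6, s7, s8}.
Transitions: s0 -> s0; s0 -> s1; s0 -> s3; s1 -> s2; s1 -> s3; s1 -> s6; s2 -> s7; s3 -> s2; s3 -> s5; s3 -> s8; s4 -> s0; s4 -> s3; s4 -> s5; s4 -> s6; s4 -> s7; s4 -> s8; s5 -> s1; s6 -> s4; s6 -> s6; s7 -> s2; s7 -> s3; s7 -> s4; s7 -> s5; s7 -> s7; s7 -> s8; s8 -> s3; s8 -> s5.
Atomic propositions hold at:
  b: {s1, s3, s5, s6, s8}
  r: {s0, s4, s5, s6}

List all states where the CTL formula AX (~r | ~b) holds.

{s0, s2, s5}

Sat(~r) = {s1, s2, s3, s7, s8}
Sat(~b) = {s0, s2, s4, s7}
Sat(~r | ~b) = {s0, s1, s2, s3, s4, s7, s8}
Sat(AX (~r | ~b)) = {s : every successor in {s0, s1, s2, s3, s4, s7, s8}} = {s0, s2, s5}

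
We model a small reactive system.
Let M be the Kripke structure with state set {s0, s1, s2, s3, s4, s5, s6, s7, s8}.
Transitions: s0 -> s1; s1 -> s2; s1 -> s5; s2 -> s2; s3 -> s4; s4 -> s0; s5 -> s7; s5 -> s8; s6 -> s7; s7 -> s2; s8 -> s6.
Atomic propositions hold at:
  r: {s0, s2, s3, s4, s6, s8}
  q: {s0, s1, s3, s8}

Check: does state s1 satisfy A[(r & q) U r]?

Sat(r & q) = {s0, s3, s8}
A[(r & q) U r]: least fixpoint, start Z0 = Sat(r) = {s0, s2, s3, s4, s6, s8}, add states in Sat(r & q) with every successor in Z. Already a fixed point.
Sat(A[(r & q) U r]) = {s0, s2, s3, s4, s6, s8}
s1 ∉ Sat(A[(r & q) U r]) = {s0, s2, s3, s4, s6, s8}, so the formula does not hold at s1.

No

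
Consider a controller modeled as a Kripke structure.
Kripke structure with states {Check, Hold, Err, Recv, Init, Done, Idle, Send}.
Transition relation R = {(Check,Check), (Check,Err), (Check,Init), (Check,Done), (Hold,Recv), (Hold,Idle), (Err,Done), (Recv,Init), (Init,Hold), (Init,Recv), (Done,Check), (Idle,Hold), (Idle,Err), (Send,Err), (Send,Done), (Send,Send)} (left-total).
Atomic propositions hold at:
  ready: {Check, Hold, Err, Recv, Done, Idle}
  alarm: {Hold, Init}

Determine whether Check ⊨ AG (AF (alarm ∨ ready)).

Yes

Sat(alarm ∨ ready) = {Check, Hold, Err, Recv, Init, Done, Idle}
AF (alarm ∨ ready): least fixpoint, start Z0 = {Check, Hold, Err, Recv, Init, Done, Idle}, add states with every successor in Z. Already a fixed point.
Sat(AF (alarm ∨ ready)) = {Check, Hold, Err, Recv, Init, Done, Idle}
AG (AF (alarm ∨ ready)): greatest fixpoint, start Z0 = {Check, Hold, Err, Recv, Init, Done, Idle}, keep only states in Sat with every successor in Z. Already a fixed point.
Sat(AG (AF (alarm ∨ ready))) = {Check, Hold, Err, Recv, Init, Done, Idle}
Check ∈ Sat(AG (AF (alarm ∨ ready))) = {Check, Hold, Err, Recv, Init, Done, Idle}, so the formula holds at Check.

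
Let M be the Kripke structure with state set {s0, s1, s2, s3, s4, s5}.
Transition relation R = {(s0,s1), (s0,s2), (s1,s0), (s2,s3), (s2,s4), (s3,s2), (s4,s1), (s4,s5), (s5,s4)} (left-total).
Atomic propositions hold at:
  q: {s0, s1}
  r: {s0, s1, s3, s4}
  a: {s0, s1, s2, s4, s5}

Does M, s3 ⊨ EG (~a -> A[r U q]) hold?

Sat(~a) = {s3}
A[r U q]: least fixpoint, start Z0 = Sat(q) = {s0, s1}, add states in Sat(r) with every successor in Z. Already a fixed point.
Sat(A[r U q]) = {s0, s1}
Sat(~a -> A[r U q]) = {s0, s1, s2, s4, s5}
EG (~a -> A[r U q]): greatest fixpoint, start Z0 = {s0, s1, s2, s4, s5}, keep only states in Sat with some successor in Z. Already a fixed point.
Sat(EG (~a -> A[r U q])) = {s0, s1, s2, s4, s5}
s3 ∉ Sat(EG (~a -> A[r U q])) = {s0, s1, s2, s4, s5}, so the formula does not hold at s3.

No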